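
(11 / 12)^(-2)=144 / 121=1.19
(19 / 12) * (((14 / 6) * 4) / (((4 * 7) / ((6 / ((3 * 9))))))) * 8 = 0.94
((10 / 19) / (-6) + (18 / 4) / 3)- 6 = -523 / 114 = -4.59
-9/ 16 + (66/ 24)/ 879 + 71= 70.44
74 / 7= 10.57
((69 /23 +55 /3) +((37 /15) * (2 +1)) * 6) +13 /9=3023 /45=67.18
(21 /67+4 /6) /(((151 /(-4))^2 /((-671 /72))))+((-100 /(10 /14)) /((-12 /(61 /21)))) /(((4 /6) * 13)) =4186572191 /1072422234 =3.90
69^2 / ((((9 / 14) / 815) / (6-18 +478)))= 2812724740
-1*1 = -1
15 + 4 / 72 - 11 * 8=-1313 / 18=-72.94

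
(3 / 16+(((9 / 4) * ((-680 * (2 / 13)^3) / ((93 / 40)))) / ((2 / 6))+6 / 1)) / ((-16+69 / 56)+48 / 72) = 0.07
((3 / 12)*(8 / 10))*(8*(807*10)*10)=129120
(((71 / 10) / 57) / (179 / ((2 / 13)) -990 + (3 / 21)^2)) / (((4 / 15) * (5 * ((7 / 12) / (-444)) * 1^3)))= -662004 / 1615475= -0.41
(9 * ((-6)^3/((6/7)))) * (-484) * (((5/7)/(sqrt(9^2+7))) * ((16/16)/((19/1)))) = 17820 * sqrt(22)/19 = 4399.12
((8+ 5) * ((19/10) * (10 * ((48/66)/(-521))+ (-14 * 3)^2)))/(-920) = -624255697/13181300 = -47.36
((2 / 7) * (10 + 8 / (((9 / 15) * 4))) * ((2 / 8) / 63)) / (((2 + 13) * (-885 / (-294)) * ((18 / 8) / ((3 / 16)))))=2 / 71685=0.00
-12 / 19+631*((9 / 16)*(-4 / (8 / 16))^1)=-107925 / 38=-2840.13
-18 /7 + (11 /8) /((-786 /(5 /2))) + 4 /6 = -168065 /88032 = -1.91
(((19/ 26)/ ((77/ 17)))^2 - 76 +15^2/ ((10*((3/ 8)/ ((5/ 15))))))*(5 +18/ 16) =-224343895/ 654368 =-342.84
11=11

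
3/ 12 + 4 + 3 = 29/ 4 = 7.25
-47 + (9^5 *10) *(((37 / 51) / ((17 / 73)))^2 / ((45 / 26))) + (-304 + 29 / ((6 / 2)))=829576657820 / 250563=3310850.60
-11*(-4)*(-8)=-352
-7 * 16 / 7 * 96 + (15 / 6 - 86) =-3239 / 2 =-1619.50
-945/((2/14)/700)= -4630500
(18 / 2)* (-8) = -72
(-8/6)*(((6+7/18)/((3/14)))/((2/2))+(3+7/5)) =-18476/405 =-45.62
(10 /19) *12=120 /19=6.32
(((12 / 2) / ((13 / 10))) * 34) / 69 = 680 / 299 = 2.27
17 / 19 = 0.89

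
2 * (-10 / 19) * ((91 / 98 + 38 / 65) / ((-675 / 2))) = 204 / 43225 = 0.00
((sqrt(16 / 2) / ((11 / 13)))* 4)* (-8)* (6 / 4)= -1248* sqrt(2) / 11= -160.45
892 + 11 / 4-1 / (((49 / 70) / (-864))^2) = -298423029 / 196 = -1522566.47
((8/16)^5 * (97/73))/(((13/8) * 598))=97/2270008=0.00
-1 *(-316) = 316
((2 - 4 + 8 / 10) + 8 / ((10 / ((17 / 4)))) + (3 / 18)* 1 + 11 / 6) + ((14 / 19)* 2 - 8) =-221 / 95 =-2.33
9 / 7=1.29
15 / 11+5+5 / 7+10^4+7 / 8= 6164899 / 616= 10007.95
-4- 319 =-323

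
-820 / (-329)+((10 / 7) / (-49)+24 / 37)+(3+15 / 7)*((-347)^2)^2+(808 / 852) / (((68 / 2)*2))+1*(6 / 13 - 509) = 4187144335936403686027 / 56155923642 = 74562825511.16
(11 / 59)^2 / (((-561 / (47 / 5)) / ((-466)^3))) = 52317657832 / 887655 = 58939.18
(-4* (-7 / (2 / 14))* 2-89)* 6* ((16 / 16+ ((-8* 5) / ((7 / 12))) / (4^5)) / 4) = 189981 / 448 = 424.06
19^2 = 361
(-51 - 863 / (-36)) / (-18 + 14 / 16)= 1946 / 1233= 1.58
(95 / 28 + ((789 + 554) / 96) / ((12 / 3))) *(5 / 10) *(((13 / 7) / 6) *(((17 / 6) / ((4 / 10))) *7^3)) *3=143259935 / 18432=7772.35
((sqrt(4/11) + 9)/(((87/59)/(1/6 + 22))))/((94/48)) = 62776 * sqrt(11)/44979 + 94164/1363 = 73.71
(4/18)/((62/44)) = 44/279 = 0.16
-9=-9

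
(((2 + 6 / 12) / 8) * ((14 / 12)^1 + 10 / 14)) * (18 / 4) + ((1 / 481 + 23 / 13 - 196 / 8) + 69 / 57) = -77271501 / 4094272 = -18.87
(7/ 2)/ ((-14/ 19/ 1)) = -19/ 4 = -4.75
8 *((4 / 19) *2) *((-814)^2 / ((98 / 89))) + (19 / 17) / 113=2026931.70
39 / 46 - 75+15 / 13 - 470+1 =-324115 / 598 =-542.00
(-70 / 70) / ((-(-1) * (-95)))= 1 / 95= 0.01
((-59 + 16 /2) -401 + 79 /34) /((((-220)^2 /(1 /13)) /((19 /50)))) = -290491 /1069640000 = -0.00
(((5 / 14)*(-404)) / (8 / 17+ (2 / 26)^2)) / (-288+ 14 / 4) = 5803460 / 5452727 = 1.06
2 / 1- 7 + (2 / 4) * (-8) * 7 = -33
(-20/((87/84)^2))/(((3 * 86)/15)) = -39200/36163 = -1.08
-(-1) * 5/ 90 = 0.06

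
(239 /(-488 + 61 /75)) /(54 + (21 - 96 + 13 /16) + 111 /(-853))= 48928080 /2026416401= 0.02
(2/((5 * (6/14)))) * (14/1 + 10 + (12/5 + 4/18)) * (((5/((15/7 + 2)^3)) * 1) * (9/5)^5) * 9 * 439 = 49708972530252/381078125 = 130443.00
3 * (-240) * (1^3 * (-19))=13680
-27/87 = -9/29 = -0.31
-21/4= -5.25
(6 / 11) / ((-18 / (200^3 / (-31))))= 8000000 / 1023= 7820.14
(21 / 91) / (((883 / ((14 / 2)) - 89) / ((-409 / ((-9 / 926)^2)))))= -613738447 / 22815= -26900.66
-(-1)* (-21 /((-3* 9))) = 7 /9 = 0.78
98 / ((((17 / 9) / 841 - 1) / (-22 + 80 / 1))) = -10755549 / 1888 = -5696.80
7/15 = 0.47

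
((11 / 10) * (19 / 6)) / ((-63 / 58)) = -6061 / 1890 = -3.21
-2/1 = -2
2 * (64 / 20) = 32 / 5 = 6.40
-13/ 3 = -4.33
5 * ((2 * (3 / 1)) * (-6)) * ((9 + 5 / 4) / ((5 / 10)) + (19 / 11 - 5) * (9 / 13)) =-469350 / 143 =-3282.17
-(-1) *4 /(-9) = -4 /9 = -0.44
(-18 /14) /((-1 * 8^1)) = 0.16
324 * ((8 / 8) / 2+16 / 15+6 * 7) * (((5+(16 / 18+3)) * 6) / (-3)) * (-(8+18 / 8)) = 2572176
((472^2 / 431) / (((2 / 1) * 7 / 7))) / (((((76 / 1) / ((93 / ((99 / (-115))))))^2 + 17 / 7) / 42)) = 416217561412800 / 112097614663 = 3712.99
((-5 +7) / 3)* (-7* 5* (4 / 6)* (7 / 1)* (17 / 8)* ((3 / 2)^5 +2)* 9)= -1278655 / 64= -19978.98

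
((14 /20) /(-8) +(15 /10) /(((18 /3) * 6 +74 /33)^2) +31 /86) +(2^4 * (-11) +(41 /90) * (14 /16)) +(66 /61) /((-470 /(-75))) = -3095132686800493 /17670847046760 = -175.15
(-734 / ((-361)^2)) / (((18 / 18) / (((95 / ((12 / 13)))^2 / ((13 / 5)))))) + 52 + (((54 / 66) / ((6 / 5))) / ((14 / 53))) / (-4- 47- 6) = 58060463 / 2001384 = 29.01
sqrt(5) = 2.24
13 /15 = 0.87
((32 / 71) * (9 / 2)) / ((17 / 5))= 720 / 1207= 0.60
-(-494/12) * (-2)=-247/3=-82.33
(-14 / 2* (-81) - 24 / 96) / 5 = 2267 / 20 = 113.35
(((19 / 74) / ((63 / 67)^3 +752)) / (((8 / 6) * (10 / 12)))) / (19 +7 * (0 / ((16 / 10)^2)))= 0.00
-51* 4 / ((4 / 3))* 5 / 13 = -765 / 13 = -58.85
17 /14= 1.21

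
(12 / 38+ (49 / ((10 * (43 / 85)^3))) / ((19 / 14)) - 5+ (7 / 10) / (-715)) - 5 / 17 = 4206489265523 / 183617441150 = 22.91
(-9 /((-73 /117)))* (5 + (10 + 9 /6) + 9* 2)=72657 /146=497.65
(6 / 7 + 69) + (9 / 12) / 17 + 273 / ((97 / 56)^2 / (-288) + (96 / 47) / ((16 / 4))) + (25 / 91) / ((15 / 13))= 18675204487855 / 30321879252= 615.90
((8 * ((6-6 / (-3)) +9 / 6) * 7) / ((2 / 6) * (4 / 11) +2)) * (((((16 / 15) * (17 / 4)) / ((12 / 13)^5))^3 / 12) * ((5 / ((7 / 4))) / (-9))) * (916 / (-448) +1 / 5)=54292977095582266581874477 / 14332141085046865920000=3788.20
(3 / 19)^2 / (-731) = -0.00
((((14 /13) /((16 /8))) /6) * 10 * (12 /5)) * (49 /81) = 1372 /1053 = 1.30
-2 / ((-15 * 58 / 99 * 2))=33 / 290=0.11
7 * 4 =28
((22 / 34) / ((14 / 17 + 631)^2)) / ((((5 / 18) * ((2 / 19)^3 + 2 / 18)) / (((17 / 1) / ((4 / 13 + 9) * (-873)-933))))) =-402814269 / 4130053313622815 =-0.00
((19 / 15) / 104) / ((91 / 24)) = 19 / 5915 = 0.00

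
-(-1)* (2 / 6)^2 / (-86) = -1 / 774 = -0.00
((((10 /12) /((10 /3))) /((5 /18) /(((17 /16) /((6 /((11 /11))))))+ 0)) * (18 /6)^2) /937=459 /299840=0.00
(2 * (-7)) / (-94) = 7 / 47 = 0.15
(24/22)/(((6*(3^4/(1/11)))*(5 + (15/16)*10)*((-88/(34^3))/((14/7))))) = -157216/12398265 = -0.01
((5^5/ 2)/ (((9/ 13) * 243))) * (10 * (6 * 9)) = 406250/ 81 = 5015.43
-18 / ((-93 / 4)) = 24 / 31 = 0.77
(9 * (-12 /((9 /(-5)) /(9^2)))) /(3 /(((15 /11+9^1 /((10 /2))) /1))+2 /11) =3100680 /721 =4300.53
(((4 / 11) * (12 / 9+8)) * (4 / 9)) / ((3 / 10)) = 4480 / 891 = 5.03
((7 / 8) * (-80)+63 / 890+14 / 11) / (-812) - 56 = -63499819 / 1135640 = -55.92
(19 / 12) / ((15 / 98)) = 931 / 90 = 10.34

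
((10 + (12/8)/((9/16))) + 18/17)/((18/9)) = 350/51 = 6.86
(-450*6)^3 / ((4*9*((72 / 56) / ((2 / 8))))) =-106312500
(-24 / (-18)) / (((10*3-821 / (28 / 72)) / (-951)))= 2219 / 3642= 0.61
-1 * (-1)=1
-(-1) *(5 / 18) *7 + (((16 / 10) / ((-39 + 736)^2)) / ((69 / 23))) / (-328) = 3485679569 / 1792635210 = 1.94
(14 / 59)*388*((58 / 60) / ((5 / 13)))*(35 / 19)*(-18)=-43005144 / 5605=-7672.64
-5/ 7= -0.71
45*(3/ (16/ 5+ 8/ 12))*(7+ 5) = 12150/ 29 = 418.97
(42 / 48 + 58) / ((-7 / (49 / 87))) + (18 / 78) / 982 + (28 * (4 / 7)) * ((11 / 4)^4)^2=39675737925939 / 758198272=52328.97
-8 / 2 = -4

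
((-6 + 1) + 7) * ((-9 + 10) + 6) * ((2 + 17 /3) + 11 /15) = 588 /5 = 117.60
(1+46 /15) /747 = 0.01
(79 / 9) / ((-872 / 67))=-5293 / 7848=-0.67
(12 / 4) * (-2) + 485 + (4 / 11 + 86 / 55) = 26451 / 55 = 480.93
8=8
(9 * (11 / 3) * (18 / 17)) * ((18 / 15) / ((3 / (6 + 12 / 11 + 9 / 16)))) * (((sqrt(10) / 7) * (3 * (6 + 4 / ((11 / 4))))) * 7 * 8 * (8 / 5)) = 96828.86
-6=-6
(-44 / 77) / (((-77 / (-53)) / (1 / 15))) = -0.03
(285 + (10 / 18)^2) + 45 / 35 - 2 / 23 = 3736343 / 13041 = 286.51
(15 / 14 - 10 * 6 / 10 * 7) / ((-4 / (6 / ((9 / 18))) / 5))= 8595 / 14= 613.93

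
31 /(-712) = -0.04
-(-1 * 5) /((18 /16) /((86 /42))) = 1720 /189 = 9.10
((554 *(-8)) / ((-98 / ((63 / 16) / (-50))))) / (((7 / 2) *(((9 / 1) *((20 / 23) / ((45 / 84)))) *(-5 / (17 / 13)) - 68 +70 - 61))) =0.01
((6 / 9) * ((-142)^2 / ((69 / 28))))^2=29756972.29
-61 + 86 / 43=-59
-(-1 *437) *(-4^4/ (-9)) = 12430.22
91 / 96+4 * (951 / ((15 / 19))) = 2313287 / 480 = 4819.35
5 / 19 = 0.26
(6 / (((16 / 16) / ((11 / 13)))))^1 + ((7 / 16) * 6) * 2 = 537 / 52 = 10.33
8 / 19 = 0.42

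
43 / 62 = 0.69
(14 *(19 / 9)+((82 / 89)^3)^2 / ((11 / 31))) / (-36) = -0.87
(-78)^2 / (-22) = -3042 / 11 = -276.55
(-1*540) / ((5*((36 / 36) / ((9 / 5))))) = -972 / 5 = -194.40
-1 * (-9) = 9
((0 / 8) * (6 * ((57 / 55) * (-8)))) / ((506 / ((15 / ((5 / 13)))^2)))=0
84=84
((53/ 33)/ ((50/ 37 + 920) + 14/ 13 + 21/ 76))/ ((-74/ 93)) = -811642/ 371034279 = -0.00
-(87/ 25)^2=-7569/ 625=-12.11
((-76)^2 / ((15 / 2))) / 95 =608 / 75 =8.11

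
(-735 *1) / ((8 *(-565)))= 147 / 904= 0.16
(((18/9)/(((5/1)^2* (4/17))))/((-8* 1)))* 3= -51/400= -0.13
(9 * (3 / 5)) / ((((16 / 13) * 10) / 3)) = 1053 / 800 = 1.32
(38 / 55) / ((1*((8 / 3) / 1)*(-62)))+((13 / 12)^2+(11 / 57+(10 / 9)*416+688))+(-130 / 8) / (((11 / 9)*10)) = 596200219 / 518320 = 1150.26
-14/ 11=-1.27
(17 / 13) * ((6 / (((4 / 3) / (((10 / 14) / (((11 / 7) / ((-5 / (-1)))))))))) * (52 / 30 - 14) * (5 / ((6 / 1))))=-19550 / 143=-136.71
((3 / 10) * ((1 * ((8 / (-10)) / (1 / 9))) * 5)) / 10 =-27 / 25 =-1.08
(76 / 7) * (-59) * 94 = -421496 / 7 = -60213.71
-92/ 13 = -7.08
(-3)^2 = 9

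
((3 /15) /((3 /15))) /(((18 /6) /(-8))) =-8 /3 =-2.67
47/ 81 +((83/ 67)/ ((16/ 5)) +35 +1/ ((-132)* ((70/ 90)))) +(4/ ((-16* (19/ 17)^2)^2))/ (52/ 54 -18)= 57648333722292067/ 1603255565640960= 35.96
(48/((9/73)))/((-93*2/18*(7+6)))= -1168/403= -2.90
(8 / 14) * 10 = 40 / 7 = 5.71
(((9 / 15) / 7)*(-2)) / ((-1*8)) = 3 / 140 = 0.02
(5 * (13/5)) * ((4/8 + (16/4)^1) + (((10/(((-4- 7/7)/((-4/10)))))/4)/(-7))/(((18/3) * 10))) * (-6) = -122837/350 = -350.96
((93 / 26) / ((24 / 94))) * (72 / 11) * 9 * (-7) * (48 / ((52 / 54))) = -535325112 / 1859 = -287964.02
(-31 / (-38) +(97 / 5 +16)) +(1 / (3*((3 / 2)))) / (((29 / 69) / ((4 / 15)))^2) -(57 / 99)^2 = 31299198839 / 870056550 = 35.97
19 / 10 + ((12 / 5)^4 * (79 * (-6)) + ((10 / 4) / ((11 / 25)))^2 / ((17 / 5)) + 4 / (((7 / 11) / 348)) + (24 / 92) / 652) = -1825579615476181 / 134954627500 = -13527.36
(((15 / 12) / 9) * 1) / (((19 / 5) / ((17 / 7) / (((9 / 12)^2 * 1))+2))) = 4975 / 21546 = 0.23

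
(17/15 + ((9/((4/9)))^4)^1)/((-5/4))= -645705167/4800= -134521.91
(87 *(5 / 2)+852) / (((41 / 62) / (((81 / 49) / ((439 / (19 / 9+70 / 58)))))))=516812346 / 25576579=20.21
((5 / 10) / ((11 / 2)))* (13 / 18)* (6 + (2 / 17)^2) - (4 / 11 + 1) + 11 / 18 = -20467 / 57222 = -0.36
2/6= 1/3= 0.33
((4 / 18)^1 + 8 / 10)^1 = 1.02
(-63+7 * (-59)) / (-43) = 476 / 43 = 11.07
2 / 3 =0.67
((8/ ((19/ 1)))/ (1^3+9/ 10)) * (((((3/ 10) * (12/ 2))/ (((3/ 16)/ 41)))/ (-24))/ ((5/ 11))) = -14432/ 1805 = -8.00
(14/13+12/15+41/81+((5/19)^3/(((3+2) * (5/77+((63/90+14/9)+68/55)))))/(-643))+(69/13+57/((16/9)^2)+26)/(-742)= 35980344118347948361/15531567437198891520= 2.32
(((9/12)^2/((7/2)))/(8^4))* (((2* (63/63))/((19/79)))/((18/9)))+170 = 740885191/4358144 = 170.00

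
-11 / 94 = -0.12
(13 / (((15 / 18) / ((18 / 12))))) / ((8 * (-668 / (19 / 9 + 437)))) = -3211 / 1670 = -1.92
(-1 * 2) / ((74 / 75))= -75 / 37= -2.03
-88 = -88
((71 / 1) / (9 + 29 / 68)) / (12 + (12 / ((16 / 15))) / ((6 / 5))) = 38624 / 109611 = 0.35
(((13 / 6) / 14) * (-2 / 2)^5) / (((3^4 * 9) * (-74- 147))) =1 / 1041012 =0.00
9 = 9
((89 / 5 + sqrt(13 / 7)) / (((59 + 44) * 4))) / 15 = sqrt(91) / 43260 + 89 / 30900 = 0.00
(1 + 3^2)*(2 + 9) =110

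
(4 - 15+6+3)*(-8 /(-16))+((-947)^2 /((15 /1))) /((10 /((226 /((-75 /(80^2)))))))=-25942890977 /225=-115301737.68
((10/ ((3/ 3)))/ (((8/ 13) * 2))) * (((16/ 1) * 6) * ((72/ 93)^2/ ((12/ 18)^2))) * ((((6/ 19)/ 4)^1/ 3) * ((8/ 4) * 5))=5054400/ 18259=276.82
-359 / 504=-0.71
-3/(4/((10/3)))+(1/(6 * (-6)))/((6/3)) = -181/72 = -2.51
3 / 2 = 1.50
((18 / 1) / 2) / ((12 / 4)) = 3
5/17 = 0.29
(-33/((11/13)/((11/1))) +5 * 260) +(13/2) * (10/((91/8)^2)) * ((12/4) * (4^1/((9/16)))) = 1684961/1911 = 881.72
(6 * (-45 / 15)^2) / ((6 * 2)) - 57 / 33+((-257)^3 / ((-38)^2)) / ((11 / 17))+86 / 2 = -287841027 / 15884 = -18121.44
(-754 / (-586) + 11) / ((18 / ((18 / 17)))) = 3600 / 4981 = 0.72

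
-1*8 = -8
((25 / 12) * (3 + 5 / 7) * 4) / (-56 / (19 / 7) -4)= -475 / 378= -1.26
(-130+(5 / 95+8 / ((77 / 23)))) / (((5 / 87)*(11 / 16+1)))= -86590288 / 65835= -1315.26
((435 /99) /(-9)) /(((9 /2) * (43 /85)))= -24650 /114939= -0.21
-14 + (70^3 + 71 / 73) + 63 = 25042648 / 73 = 343049.97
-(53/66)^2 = -2809/4356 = -0.64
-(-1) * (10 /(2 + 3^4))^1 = 10 /83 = 0.12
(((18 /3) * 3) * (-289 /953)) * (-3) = 15606 /953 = 16.38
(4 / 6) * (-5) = -10 / 3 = -3.33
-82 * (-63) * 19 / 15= 6543.60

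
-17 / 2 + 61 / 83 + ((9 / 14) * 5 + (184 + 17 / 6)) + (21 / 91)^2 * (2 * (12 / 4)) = 107577097 / 589134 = 182.60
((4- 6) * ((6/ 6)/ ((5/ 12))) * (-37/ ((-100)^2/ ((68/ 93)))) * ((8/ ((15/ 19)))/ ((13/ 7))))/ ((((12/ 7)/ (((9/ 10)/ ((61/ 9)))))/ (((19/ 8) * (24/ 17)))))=35342622/ 1920546875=0.02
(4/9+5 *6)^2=75076/81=926.86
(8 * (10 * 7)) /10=56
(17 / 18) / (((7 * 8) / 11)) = 187 / 1008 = 0.19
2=2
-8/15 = -0.53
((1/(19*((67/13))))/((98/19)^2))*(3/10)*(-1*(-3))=2223/6434680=0.00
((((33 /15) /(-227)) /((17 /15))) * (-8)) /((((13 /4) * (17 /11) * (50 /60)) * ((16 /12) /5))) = 52272 /852839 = 0.06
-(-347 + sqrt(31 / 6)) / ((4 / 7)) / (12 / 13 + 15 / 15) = 31577 / 100 - 91*sqrt(186) / 600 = 313.70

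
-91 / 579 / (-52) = 7 / 2316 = 0.00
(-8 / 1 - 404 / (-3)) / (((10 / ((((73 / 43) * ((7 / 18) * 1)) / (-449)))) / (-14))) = 135926 / 521289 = 0.26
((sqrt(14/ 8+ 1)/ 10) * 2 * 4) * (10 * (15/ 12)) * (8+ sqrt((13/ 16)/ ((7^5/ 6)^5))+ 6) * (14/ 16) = 45 * sqrt(6006)/ 110730297608+ 245 * sqrt(11)/ 4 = 203.14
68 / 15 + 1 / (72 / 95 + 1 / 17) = 113917 / 19785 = 5.76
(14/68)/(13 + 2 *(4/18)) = 63/4114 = 0.02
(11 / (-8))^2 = 121 / 64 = 1.89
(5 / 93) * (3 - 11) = -40 / 93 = -0.43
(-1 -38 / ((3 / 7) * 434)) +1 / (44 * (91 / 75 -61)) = -22104127 / 18348528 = -1.20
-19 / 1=-19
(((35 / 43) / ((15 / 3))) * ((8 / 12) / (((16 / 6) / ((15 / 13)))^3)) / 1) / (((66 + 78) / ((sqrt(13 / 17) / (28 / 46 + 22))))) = 0.00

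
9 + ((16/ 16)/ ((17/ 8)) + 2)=195/ 17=11.47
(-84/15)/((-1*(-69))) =-28/345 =-0.08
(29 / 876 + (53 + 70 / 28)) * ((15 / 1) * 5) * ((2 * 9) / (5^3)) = 599.76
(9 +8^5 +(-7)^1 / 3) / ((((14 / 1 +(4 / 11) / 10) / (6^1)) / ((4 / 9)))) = 10815640 / 1737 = 6226.62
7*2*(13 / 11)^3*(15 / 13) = 26.66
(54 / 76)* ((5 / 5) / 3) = 9 / 38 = 0.24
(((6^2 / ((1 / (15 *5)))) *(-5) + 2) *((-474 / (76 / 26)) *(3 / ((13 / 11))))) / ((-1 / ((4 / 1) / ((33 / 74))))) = -946911696 / 19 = -49837457.68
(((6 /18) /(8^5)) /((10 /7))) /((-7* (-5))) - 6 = -29491199 /4915200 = -6.00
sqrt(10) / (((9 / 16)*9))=16*sqrt(10) / 81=0.62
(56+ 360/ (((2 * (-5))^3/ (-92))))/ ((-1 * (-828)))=0.11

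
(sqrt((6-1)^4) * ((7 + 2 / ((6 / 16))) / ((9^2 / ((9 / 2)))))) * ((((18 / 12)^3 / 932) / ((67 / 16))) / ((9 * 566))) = 925 / 318089736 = 0.00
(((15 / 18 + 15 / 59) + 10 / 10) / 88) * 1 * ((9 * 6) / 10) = 0.13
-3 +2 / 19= -55 / 19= -2.89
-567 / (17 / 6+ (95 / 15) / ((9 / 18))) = -1134 / 31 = -36.58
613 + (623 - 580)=656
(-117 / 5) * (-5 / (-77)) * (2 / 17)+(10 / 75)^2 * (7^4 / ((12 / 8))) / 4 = 6127868 / 883575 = 6.94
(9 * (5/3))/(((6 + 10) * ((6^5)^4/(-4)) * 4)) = -0.00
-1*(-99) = 99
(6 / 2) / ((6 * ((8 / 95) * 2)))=95 / 32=2.97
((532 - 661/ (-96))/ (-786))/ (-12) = 51733/ 905472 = 0.06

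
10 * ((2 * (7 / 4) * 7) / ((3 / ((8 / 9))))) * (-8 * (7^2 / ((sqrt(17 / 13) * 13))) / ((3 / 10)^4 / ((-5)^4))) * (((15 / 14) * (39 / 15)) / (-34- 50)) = 12250000000 * sqrt(221) / 37179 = 4898177.52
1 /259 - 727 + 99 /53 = -9953835 /13727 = -725.13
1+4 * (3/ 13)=25/ 13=1.92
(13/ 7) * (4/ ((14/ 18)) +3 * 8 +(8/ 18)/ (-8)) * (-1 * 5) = -238225/ 882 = -270.10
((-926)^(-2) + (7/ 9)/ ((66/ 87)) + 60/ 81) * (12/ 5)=449746459/ 106112655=4.24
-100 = -100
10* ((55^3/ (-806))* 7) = -5823125/ 403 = -14449.44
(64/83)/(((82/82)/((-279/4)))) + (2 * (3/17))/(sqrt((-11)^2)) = -834270/15521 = -53.75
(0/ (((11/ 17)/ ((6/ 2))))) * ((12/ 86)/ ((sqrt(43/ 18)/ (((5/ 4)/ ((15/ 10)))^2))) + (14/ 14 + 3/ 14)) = 0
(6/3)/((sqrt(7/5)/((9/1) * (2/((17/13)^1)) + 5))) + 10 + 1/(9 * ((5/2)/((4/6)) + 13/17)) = 27698/2763 + 638 * sqrt(35)/119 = 41.74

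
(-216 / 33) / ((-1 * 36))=2 / 11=0.18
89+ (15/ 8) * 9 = 847/ 8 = 105.88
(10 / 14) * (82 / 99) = 410 / 693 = 0.59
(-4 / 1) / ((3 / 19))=-76 / 3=-25.33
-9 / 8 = -1.12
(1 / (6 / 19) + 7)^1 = 61 / 6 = 10.17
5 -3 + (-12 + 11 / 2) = -9 / 2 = -4.50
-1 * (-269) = 269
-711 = -711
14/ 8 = 7/ 4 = 1.75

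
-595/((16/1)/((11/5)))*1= -1309/16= -81.81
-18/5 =-3.60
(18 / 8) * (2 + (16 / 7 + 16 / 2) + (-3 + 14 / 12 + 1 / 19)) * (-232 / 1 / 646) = -729321 / 85918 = -8.49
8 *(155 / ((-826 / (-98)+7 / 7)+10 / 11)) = 23870 / 199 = 119.95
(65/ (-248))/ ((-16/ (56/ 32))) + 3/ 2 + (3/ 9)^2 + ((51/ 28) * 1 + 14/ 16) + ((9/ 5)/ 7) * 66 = 106531357/ 4999680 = 21.31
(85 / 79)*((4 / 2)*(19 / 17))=190 / 79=2.41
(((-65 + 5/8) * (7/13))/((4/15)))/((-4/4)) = 54075/416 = 129.99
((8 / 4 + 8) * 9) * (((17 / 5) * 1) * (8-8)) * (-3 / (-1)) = 0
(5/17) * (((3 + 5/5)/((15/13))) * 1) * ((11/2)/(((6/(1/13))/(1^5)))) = 11/153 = 0.07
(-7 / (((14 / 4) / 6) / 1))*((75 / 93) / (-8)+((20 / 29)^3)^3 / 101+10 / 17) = -9039567825064470885 / 1544343717715158526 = -5.85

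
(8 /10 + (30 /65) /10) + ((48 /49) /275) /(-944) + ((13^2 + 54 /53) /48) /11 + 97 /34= 1797358381853 /446982135600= 4.02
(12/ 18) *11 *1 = 22/ 3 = 7.33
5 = 5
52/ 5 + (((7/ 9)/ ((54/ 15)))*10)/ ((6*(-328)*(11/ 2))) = 45589813/ 4383720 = 10.40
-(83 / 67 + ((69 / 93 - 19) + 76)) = -122503 / 2077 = -58.98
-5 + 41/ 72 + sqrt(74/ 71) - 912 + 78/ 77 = -914.40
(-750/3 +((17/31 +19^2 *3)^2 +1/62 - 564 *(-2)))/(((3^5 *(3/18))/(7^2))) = 110654923603/77841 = 1421550.64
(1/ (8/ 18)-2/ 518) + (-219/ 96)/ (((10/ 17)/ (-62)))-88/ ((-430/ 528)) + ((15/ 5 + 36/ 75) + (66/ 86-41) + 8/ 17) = 47629683291/ 151463200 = 314.46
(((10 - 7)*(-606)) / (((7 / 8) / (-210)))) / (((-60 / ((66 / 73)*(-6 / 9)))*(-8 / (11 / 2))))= -219978 / 73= -3013.40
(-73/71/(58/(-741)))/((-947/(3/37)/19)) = -3083301/144290602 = -0.02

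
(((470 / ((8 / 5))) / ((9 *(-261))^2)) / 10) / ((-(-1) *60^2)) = 47 / 31782533760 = 0.00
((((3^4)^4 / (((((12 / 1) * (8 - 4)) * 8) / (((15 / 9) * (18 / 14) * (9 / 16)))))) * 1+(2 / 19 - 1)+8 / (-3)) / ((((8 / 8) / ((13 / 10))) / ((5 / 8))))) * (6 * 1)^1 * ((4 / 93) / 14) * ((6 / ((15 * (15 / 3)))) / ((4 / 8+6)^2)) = 110411929157 / 28814822400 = 3.83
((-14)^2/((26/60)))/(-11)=-5880/143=-41.12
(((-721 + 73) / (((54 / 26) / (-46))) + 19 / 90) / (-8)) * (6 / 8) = -1291699 / 960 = -1345.52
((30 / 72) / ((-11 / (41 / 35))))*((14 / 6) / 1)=-41 / 396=-0.10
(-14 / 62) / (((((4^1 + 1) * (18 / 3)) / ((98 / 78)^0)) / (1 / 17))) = -7 / 15810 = -0.00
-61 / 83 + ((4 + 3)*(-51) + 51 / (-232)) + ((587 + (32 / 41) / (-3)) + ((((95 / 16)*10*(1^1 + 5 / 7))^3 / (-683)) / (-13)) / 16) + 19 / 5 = 240.01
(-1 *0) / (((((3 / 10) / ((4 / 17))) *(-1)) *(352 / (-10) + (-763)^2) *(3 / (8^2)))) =0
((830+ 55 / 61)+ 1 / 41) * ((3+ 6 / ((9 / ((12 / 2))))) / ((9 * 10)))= 7273511 / 112545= 64.63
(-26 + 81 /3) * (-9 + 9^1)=0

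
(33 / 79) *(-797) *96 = -2524896 / 79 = -31960.71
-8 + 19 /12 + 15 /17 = -1129 /204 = -5.53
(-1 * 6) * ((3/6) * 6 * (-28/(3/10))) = 1680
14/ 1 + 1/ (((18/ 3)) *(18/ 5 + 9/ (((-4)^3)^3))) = 198834334/ 14155641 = 14.05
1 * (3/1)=3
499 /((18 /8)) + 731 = 8575 /9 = 952.78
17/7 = 2.43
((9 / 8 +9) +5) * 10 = 605 / 4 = 151.25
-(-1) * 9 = 9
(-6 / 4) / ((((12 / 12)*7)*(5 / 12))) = -0.51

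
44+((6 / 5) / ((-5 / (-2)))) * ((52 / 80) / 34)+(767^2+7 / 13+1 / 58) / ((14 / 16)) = 7541189120921 / 11215750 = 672374.93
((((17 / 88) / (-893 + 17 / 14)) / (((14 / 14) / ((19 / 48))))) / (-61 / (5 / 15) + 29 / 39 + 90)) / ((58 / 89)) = 373711 / 262030785280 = 0.00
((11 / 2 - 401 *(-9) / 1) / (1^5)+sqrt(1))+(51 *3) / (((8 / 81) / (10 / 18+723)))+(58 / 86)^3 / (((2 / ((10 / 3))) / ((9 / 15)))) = 178810258187 / 159014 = 1124493.81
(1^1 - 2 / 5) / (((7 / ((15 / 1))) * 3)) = 3 / 7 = 0.43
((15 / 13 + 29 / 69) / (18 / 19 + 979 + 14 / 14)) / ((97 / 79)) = 1059706 / 810836871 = 0.00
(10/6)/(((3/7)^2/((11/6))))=2695/162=16.64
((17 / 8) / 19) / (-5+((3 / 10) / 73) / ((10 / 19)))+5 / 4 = 3400035 / 2769668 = 1.23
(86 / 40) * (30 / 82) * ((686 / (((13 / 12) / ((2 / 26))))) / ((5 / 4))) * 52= 4247712 / 2665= 1593.89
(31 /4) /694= 31 /2776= 0.01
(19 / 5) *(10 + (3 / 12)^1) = 779 / 20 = 38.95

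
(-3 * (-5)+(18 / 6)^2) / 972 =2 / 81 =0.02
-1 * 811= -811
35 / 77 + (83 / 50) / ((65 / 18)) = 16342 / 17875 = 0.91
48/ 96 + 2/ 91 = 95/ 182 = 0.52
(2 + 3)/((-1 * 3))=-5/3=-1.67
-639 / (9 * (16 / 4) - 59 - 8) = 20.61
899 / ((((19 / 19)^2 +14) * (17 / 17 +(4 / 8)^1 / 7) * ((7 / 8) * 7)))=14384 / 1575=9.13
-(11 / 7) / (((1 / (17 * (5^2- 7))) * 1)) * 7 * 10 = -33660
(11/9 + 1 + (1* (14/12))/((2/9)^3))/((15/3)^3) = 15629/18000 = 0.87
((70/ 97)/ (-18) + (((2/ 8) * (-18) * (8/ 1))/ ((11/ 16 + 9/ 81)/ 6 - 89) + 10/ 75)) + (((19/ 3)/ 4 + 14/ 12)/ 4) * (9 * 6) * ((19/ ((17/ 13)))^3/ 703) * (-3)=-236595980303046959/ 487389857478120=-485.43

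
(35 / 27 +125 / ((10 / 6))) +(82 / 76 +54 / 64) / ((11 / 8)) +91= 3807775 / 22572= 168.69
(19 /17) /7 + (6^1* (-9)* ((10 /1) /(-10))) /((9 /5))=3589 /119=30.16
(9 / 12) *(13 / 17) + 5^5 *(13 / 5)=552539 / 68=8125.57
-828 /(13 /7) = -5796 /13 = -445.85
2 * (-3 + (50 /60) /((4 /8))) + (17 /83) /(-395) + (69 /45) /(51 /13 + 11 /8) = -128860037 /54193605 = -2.38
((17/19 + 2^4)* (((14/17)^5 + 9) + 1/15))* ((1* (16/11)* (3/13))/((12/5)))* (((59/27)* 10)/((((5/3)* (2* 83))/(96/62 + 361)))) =5190264315206176/8121268251603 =639.10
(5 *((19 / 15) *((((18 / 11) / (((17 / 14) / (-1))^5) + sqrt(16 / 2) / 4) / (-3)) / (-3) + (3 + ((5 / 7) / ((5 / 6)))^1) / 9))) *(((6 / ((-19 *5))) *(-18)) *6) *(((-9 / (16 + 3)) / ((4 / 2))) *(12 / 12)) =-7644924828 / 2077250791 - 54 *sqrt(2) / 95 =-4.48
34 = 34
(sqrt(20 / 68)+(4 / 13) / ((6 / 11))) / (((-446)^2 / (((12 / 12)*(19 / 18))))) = 19*sqrt(85) / 60868296+209 / 69819516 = 0.00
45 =45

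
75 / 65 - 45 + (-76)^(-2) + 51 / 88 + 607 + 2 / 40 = 2328335917 / 4129840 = 563.78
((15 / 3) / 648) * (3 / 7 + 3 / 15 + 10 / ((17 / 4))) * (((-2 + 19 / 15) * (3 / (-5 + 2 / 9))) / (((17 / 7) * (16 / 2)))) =9757 / 17894880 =0.00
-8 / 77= -0.10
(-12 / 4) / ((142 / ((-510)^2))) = -390150 / 71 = -5495.07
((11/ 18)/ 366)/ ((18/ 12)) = 0.00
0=0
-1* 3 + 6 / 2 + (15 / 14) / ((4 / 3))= 45 / 56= 0.80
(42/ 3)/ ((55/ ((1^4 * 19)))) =266/ 55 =4.84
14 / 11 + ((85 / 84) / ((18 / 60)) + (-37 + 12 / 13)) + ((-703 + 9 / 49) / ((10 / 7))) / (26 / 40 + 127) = -541039885 / 15333318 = -35.29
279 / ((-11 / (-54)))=15066 / 11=1369.64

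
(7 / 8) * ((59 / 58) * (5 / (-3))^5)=-1290625 / 112752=-11.45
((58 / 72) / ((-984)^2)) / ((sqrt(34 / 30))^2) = 145 / 197524224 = 0.00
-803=-803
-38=-38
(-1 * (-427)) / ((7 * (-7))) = -61 / 7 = -8.71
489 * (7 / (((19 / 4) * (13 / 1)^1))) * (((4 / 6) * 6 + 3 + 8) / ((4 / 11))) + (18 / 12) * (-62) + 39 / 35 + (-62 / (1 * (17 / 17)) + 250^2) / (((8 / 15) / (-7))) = -28262372883 / 34580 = -817304.02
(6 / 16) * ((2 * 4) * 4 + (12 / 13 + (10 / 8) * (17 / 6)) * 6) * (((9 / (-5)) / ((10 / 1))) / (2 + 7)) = -9171 / 20800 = -0.44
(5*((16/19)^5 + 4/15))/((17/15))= 3.04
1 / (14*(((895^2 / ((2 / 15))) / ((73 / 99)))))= 73 / 8326654875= 0.00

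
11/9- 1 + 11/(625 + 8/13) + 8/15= 94319/121995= 0.77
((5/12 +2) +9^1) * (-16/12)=-137/9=-15.22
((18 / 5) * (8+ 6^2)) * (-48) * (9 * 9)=-3079296 / 5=-615859.20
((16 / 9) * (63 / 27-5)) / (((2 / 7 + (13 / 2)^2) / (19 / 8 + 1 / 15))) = -131264 / 482355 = -0.27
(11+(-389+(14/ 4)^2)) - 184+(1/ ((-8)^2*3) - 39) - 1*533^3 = -29072644943/ 192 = -151420025.74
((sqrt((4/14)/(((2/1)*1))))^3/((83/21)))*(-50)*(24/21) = -1200*sqrt(7)/4067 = -0.78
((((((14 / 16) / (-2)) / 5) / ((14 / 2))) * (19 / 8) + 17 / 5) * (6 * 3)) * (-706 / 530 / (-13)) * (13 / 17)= 6852789 / 1441600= 4.75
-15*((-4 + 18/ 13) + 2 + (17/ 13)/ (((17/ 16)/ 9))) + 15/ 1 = -1845/ 13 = -141.92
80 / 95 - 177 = -3347 / 19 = -176.16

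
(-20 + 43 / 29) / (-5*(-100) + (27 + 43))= -179 / 5510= -0.03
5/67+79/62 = 5603/4154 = 1.35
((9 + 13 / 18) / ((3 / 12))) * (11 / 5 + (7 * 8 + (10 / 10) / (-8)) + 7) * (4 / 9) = 91105 / 81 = 1124.75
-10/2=-5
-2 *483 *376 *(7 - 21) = 5085024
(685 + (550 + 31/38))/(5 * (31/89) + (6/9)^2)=37615761/66538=565.33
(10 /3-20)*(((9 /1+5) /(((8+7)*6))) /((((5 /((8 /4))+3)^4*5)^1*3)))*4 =-0.00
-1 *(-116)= 116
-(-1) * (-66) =-66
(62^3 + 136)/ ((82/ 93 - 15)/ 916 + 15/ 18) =20314271232/ 69677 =291549.17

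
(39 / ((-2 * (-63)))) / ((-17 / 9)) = -39 / 238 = -0.16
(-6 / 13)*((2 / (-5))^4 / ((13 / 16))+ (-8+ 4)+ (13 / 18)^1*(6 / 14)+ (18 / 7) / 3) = 136589 / 105625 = 1.29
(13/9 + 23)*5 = 1100/9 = 122.22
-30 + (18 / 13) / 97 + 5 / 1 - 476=-631743 / 1261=-500.99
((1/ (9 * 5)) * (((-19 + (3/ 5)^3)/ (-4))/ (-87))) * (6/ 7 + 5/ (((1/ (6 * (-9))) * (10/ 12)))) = 15262/ 39375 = 0.39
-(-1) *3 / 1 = 3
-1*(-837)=837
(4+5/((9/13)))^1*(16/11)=16.32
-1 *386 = -386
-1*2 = -2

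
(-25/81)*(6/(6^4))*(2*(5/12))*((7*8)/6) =-875/78732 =-0.01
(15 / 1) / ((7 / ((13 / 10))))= 39 / 14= 2.79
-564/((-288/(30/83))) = 0.71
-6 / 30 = -1 / 5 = -0.20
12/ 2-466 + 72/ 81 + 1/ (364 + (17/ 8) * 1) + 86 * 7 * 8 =114852020/ 26361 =4356.89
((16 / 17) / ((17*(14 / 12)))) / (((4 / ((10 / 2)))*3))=0.02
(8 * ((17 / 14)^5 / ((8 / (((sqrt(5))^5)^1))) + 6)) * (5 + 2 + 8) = 2933.71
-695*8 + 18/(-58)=-161249/29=-5560.31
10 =10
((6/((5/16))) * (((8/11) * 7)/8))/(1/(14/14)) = 672/55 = 12.22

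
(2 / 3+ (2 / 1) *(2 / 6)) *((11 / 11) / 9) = 0.15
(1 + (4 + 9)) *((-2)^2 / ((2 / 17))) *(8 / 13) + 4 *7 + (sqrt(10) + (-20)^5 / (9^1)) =-41562452 / 117 + sqrt(10) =-355231.47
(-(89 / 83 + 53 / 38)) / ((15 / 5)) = -7781 / 9462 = -0.82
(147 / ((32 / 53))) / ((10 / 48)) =1168.65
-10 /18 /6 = -5 /54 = -0.09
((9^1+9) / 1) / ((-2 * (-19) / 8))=72 / 19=3.79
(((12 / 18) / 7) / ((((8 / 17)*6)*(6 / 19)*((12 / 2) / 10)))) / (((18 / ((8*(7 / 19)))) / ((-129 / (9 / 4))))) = -3655 / 2187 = -1.67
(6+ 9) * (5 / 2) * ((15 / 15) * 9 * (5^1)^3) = 42187.50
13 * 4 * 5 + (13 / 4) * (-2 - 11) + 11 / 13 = 11367 / 52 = 218.60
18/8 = 9/4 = 2.25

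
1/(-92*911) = -1/83812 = -0.00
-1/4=-0.25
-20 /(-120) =1 /6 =0.17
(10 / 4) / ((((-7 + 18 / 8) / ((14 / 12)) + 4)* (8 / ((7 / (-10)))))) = 49 / 16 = 3.06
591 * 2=1182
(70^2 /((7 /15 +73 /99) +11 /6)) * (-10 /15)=-3234000 /3007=-1075.49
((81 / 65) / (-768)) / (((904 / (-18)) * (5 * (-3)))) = -81 / 37606400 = -0.00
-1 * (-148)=148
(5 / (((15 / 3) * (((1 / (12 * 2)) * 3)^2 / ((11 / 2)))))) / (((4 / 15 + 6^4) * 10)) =132 / 4861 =0.03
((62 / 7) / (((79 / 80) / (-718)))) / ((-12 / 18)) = 5341920 / 553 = 9659.89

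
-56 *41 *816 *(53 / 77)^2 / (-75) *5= 250607744 / 4235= 59175.38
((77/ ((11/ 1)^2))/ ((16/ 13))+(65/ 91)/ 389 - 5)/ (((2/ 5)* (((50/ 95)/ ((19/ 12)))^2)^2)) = -36473339529271247/ 39750746112000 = -917.55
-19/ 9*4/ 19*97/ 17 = -388/ 153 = -2.54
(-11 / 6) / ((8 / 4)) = -11 / 12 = -0.92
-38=-38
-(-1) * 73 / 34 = 73 / 34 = 2.15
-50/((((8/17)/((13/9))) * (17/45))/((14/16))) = -11375/32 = -355.47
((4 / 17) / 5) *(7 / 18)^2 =0.01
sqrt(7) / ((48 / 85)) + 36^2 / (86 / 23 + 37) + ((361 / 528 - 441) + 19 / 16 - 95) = -62128529 / 123684 + 85 * sqrt(7) / 48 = -497.63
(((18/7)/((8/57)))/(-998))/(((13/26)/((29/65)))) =-14877/908180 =-0.02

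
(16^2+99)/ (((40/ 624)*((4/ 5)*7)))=13845/ 14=988.93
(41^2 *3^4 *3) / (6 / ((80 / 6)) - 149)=-8169660 / 2971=-2749.80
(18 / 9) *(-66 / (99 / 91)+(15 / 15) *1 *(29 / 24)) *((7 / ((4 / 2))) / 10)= -9989 / 240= -41.62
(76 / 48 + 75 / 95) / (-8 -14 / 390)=-35165 / 119092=-0.30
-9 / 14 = -0.64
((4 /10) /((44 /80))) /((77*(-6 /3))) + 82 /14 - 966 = -813245 /847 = -960.15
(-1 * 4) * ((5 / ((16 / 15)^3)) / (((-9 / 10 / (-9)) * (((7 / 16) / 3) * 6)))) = -84375 / 448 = -188.34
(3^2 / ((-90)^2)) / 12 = 1 / 10800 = 0.00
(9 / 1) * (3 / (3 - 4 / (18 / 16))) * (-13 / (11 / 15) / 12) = 3159 / 44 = 71.80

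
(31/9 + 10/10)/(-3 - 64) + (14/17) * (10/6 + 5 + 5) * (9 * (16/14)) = 98.76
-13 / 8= -1.62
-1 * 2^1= -2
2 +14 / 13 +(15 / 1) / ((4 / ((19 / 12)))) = 1875 / 208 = 9.01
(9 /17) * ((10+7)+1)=162 /17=9.53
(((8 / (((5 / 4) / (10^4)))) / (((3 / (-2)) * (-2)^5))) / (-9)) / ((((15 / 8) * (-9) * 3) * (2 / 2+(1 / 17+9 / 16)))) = 1740800 / 964467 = 1.80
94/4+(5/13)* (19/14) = 2186/91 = 24.02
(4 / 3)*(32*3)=128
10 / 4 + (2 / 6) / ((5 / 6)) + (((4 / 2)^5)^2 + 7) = 10339 / 10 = 1033.90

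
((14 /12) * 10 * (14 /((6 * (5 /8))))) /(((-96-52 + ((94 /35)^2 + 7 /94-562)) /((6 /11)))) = -90277600 /2670272253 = -0.03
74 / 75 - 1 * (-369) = 27749 / 75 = 369.99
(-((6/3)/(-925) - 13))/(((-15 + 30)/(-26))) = -104234/4625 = -22.54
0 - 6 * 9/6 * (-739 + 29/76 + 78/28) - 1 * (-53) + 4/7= 6676.07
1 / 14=0.07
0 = 0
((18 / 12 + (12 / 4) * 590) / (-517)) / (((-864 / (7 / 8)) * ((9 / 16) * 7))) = 1181 / 1340064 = 0.00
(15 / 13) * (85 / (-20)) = -255 / 52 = -4.90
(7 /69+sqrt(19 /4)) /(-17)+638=637.87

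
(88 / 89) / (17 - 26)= -88 / 801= -0.11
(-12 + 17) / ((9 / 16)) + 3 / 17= 9.07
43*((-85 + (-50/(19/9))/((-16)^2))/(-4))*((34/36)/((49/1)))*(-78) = -1375.23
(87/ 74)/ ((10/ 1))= 87/ 740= 0.12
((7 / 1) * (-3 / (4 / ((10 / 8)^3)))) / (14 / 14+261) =-2625 / 67072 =-0.04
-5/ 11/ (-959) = 5/ 10549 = 0.00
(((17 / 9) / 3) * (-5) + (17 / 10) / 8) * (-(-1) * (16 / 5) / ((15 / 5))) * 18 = -12682 / 225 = -56.36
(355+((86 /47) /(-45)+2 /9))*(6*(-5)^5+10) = -938510444 /141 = -6656102.44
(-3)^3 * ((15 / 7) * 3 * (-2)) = 2430 / 7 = 347.14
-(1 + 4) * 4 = -20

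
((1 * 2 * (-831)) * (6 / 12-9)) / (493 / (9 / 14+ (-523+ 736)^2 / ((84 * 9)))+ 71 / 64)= 4606532160 / 3012113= 1529.34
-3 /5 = -0.60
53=53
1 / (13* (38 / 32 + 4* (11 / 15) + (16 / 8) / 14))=1680 / 93119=0.02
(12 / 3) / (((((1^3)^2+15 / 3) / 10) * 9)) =20 / 27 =0.74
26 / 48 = 13 / 24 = 0.54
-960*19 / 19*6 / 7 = -5760 / 7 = -822.86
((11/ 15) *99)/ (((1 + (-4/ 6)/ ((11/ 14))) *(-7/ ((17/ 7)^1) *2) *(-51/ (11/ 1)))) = 43923/ 2450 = 17.93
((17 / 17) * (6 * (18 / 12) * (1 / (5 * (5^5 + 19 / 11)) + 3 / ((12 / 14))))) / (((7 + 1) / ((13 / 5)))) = 35211501 / 3439400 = 10.24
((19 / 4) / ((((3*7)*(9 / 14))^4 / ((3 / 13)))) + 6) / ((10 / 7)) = 48361397 / 11514555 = 4.20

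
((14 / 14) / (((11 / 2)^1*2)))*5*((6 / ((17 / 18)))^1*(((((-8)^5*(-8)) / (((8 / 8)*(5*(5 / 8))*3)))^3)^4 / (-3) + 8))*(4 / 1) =-115792089237316195423570985008687907853269984665640551875738406761819379639936 / 131632840633392333984375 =-879659579479912165270274400000000000000000000000000000.00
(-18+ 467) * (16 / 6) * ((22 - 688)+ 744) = 93392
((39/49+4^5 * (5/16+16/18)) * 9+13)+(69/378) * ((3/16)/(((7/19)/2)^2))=91318991/8232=11093.17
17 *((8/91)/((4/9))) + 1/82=25183/7462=3.37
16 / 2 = 8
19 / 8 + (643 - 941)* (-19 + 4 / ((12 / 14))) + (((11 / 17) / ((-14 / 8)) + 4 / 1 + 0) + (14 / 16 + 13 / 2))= 6118571 / 1428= 4284.71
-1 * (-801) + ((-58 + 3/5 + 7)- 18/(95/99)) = 13905/19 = 731.84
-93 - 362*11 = -4075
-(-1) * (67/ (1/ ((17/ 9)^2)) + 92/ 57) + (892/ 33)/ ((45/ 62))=23523283/ 84645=277.91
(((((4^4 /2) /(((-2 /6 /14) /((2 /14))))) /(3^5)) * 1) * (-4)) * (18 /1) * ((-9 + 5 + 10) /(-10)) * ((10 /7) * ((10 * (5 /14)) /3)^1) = -102400 /441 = -232.20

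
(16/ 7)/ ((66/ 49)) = 56/ 33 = 1.70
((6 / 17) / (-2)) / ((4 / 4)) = -3 / 17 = -0.18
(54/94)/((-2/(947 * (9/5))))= -230121/470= -489.62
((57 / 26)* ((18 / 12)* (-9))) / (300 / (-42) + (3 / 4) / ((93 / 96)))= 333963 / 71864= 4.65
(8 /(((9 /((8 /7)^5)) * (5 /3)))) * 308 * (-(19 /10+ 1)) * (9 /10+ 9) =-2759589888 /300125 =-9194.80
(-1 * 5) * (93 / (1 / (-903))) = 419895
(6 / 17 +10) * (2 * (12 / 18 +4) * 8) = 39424 / 51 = 773.02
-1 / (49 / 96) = -96 / 49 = -1.96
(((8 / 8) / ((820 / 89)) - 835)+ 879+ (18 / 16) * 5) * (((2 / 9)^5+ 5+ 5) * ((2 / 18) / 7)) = 24082372943 / 3050471340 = 7.89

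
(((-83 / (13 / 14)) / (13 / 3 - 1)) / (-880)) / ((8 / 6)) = 5229 / 228800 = 0.02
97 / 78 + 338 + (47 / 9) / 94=39698 / 117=339.30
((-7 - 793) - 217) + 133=-884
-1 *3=-3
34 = 34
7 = 7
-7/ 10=-0.70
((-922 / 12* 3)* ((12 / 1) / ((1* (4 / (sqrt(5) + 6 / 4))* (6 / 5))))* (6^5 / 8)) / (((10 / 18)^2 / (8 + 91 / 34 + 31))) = -12857663871* sqrt(5) / 170 - 38572991613 / 340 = -282571213.26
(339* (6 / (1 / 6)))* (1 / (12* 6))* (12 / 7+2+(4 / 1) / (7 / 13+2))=69043 / 77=896.66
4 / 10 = 2 / 5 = 0.40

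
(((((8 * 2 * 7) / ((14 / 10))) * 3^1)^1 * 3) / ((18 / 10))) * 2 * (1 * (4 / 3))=3200 / 3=1066.67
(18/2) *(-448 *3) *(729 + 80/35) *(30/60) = -4422816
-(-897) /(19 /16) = 14352 /19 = 755.37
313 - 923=-610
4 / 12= 1 / 3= 0.33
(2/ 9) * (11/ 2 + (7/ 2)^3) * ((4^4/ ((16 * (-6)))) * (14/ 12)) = -301/ 9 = -33.44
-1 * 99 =-99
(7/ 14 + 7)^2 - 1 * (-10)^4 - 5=-39795/ 4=-9948.75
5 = 5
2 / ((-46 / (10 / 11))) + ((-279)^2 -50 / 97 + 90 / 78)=24834038808 / 319033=77841.60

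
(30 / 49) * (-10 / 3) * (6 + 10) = -1600 / 49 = -32.65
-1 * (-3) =3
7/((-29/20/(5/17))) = -700/493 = -1.42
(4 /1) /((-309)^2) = 4 /95481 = 0.00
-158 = -158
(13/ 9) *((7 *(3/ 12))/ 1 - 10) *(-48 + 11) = 5291/ 12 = 440.92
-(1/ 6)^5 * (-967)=967/ 7776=0.12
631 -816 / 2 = 223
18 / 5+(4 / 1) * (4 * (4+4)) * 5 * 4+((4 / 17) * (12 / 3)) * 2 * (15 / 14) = 1526542 / 595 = 2565.62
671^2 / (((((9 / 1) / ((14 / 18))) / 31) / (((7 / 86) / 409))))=683916079 / 2849094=240.05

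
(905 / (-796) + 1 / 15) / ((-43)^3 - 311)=12779 / 953026920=0.00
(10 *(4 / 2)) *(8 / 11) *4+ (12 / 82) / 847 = 2020486 / 34727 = 58.18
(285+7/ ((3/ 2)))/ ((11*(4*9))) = 79/ 108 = 0.73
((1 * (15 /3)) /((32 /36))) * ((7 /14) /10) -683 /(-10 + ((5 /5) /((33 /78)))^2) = 1324691 /8544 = 155.04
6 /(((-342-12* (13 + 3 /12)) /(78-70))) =-16 /167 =-0.10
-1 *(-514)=514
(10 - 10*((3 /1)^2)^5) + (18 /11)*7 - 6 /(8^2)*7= -207845159 /352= -590469.20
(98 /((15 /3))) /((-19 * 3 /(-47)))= 4606 /285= 16.16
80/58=40/29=1.38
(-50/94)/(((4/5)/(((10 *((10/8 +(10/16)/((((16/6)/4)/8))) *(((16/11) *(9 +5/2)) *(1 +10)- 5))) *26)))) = -50903125/188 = -270761.30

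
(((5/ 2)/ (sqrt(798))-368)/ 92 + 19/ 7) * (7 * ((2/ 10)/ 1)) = -9/ 5 + sqrt(798)/ 20976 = -1.80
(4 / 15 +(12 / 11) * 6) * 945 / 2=35406 / 11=3218.73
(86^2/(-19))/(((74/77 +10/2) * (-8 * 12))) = 142373/209304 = 0.68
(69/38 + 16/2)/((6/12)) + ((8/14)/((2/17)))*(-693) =-63581/19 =-3346.37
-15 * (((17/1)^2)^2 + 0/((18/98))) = -1252815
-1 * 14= -14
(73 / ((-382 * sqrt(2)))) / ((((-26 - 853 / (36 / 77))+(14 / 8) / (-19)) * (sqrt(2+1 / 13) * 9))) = 1387 * sqrt(78) / 2175886134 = 0.00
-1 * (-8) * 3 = 24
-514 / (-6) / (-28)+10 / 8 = -38 / 21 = -1.81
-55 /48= -1.15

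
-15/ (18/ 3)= -5/ 2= -2.50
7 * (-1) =-7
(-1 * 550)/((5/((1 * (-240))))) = 26400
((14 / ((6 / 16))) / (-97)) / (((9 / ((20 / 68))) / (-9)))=560 / 4947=0.11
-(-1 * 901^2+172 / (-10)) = 4059091 / 5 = 811818.20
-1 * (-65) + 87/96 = 2109/32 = 65.91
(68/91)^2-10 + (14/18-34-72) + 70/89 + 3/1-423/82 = -63113368615/543912642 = -116.04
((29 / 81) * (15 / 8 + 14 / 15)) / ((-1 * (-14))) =9773 / 136080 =0.07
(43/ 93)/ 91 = 0.01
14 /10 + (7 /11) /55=854 /605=1.41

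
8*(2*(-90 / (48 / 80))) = -2400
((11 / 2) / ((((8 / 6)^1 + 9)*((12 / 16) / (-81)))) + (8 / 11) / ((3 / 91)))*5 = -181190 / 1023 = -177.12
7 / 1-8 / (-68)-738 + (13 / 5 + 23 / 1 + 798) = 7881 / 85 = 92.72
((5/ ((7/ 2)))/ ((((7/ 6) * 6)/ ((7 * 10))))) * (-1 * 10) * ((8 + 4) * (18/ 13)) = -216000/ 91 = -2373.63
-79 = -79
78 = 78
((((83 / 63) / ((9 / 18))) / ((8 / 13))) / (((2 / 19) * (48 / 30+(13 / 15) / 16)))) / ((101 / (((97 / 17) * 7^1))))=19885970 / 2044947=9.72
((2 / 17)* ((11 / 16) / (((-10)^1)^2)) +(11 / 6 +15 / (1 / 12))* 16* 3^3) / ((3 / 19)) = 20297837009 / 40800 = 497496.01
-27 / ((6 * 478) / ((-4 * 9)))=81 / 239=0.34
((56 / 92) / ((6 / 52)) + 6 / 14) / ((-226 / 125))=-344375 / 109158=-3.15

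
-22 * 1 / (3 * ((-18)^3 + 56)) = 11 / 8664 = 0.00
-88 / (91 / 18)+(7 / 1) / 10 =-16.71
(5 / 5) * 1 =1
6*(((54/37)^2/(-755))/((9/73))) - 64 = -66291992/1033595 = -64.14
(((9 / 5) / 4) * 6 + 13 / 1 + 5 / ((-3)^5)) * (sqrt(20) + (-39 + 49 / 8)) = -10020563 / 19440 + 38101 * sqrt(5) / 1215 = -445.34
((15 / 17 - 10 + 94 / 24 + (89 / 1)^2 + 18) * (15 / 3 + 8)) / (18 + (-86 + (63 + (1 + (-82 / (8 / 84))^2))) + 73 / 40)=16184950 / 116330031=0.14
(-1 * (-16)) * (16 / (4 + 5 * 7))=6.56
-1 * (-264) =264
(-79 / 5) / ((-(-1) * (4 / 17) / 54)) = -36261 / 10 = -3626.10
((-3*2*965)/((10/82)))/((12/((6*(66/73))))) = -1566774/73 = -21462.66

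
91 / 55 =1.65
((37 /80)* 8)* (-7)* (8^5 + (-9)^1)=-8484581 /10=-848458.10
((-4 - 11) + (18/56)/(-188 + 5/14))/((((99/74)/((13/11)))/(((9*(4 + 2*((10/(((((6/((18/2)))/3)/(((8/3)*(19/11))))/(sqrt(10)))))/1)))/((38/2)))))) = -245915280*sqrt(10)/94501 - 4098588/163229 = -8254.15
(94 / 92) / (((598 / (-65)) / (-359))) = 84365 / 2116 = 39.87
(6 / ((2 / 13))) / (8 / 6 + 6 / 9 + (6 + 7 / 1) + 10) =39 / 25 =1.56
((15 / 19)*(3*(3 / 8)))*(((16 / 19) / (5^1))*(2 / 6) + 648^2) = 134631738 / 361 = 372941.10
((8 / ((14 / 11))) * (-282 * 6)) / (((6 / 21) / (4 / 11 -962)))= 35795952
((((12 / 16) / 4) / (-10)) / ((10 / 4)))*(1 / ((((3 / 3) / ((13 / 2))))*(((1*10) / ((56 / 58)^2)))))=-0.00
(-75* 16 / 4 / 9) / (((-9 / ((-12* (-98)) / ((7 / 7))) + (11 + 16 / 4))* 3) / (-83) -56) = 3253600 / 5518941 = 0.59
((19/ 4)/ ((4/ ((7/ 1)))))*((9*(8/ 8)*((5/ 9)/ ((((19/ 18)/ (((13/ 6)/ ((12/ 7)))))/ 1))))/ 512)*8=3185/ 4096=0.78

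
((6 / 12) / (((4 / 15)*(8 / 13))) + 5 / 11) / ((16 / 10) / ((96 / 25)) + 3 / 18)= 7395 / 1232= 6.00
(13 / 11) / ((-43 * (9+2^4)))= -13 / 11825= -0.00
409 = 409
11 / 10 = 1.10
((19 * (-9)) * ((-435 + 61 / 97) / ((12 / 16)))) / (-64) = -1200819 / 776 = -1547.45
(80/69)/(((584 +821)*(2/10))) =80/19389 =0.00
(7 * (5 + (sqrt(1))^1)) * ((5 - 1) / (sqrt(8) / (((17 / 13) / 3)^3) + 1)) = -579301656 / 4017973217 + 13988843856 * sqrt(2) / 4017973217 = 4.78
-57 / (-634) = 57 / 634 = 0.09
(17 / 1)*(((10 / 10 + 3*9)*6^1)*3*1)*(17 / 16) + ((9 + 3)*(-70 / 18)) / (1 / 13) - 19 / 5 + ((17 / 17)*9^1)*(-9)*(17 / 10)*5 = 117068 / 15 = 7804.53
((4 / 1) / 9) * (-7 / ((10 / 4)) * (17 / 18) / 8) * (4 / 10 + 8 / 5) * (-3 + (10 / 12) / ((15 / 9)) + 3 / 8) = 2023 / 3240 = 0.62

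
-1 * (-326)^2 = -106276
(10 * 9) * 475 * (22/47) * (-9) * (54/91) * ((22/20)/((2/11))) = -2765352150/4277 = -646563.51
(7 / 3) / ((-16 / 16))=-7 / 3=-2.33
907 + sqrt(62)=914.87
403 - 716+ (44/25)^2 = -193689/625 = -309.90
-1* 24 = -24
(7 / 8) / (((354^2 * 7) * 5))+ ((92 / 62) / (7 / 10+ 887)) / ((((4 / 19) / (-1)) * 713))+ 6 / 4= 1.50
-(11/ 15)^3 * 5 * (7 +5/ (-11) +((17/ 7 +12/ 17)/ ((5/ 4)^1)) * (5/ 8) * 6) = -842039/ 26775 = -31.45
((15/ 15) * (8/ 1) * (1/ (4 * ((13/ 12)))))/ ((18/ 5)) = 20/ 39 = 0.51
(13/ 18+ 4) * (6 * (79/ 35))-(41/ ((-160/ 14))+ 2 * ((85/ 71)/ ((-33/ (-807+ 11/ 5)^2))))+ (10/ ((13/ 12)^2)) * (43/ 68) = 35485581823451/ 753921168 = 47068.03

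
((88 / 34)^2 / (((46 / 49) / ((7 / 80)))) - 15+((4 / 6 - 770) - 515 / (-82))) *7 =-22246375781 / 4087905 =-5442.00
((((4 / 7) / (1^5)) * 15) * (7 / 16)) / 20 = 3 / 16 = 0.19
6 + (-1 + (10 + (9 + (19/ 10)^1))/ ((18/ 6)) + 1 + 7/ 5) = 431/ 30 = 14.37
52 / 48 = 13 / 12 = 1.08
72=72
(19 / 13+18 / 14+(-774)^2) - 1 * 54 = 54511252 / 91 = 599024.75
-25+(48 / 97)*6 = -2137 / 97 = -22.03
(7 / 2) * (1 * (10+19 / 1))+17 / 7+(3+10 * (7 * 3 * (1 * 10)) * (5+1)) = 177897 / 14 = 12706.93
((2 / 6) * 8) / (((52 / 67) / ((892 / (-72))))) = -14941 / 351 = -42.57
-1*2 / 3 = -2 / 3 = -0.67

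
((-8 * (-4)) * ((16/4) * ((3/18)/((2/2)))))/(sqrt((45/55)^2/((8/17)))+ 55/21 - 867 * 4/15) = -52041848320/557599283543 - 46569600 * sqrt(34)/557599283543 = -0.09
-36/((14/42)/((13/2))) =-702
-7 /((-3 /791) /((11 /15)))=60907 /45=1353.49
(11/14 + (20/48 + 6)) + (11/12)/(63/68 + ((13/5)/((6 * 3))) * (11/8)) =9273935/1156764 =8.02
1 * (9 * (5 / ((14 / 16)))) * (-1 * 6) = -2160 / 7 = -308.57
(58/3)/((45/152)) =8816/135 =65.30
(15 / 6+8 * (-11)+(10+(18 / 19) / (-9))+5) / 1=-2683 / 38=-70.61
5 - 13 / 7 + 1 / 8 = 3.27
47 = 47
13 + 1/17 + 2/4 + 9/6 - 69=-917/17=-53.94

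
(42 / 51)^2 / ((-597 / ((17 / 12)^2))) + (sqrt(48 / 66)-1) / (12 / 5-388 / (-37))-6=-77878601 / 12809232 + 185 * sqrt(22) / 13112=-6.01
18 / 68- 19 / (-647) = 6469 / 21998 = 0.29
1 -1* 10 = -9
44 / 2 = 22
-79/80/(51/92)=-1.78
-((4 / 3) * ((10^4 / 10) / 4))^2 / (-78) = 500000 / 351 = 1424.50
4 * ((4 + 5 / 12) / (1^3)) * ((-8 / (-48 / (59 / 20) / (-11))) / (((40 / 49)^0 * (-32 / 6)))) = 34397 / 1920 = 17.92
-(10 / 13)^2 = -100 / 169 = -0.59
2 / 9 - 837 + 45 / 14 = -105029 / 126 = -833.56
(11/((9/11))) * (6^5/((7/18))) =1881792/7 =268827.43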